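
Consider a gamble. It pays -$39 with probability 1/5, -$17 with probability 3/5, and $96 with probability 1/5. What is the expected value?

EV = 1/5 × (-39) + 3/5 × (-17) + 1/5 × 96 = -7.8 − 10.2 + 19.2 = 1.2

$1.20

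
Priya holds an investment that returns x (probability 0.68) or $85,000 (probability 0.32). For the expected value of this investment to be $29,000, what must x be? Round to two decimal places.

x = $2,647.06

0.68·x + 0.32·85000 = 29000
0.68·x = 29000 − 27200 = 1800
x = 1800 / 0.68 = 2647.0588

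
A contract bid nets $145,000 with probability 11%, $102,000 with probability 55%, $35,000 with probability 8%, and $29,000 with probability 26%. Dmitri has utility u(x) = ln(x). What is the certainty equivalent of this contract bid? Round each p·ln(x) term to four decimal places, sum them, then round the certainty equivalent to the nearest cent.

$70,178.69

E[u] = 0.11·ln(145000) + 0.55·ln(102000) + 0.08·ln(35000) + 0.26·ln(29000) = 1.3073 + 6.3430 + 0.8370 + 2.6715 = 11.1588
CE = e^11.1588 ≈ 70178.69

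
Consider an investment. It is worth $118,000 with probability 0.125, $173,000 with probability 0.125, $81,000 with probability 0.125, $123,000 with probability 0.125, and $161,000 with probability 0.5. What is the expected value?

$142,375

EV = 0.125 × 118000 + 0.125 × 173000 + 0.125 × 81000 + 0.125 × 123000 + 0.5 × 161000 = 14750 + 21625 + 10125 + 15375 + 80500 = 142375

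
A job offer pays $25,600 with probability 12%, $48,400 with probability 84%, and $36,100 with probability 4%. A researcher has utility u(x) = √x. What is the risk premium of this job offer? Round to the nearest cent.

E[u] = 0.12·√25600 + 0.84·√48400 + 0.04·√36100 = 0.12·160 + 0.84·220 + 0.04·190 = 211.6
CE = (211.6)² = 44774.56
Risk premium = EV − CE = 45172 − 44774.56 = 397.44

$397.44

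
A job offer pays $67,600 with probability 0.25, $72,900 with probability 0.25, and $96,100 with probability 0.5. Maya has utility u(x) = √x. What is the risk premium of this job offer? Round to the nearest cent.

E[u] = 0.25·√67600 + 0.25·√72900 + 0.5·√96100 = 0.25·260 + 0.25·270 + 0.5·310 = 287.5
CE = (287.5)² = 82656.25
Risk premium = EV − CE = 83175 − 82656.25 = 518.75

$518.75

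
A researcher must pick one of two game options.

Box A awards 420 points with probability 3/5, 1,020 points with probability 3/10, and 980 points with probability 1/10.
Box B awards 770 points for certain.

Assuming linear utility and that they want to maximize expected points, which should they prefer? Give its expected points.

Box B (770 points)

Box A = 3/5 × 420 + 3/10 × 1020 + 1/10 × 980 = 252 + 306 + 98 = 656
Box B: 770 (certain)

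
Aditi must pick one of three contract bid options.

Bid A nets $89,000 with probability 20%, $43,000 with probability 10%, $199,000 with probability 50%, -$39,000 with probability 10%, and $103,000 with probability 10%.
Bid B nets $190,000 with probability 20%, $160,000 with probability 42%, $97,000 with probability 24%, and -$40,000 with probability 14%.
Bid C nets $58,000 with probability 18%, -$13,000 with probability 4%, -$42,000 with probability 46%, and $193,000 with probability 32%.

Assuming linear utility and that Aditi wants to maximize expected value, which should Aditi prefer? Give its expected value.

Bid A ($128,000)

Bid A = 0.2 × 89000 + 0.1 × 43000 + 0.5 × 199000 + 0.1 × (-39000) + 0.1 × 103000 = 17800 + 4300 + 99500 − 3900 + 10300 = 128000
Bid B = 0.2 × 190000 + 0.42 × 160000 + 0.24 × 97000 + 0.14 × (-40000) = 38000 + 67200 + 23280 − 5600 = 122880
Bid C = 0.18 × 58000 + 0.04 × (-13000) + 0.46 × (-42000) + 0.32 × 193000 = 10440 − 520 − 19320 + 61760 = 52360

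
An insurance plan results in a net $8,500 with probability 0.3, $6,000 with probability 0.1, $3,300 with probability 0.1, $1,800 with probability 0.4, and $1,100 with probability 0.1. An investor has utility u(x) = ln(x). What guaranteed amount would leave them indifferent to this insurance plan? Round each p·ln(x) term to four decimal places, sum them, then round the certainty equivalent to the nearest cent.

$3,271.49

E[u] = 0.3·ln(8500) + 0.1·ln(6000) + 0.1·ln(3300) + 0.4·ln(1800) + 0.1·ln(1100) = 2.7143 + 0.8700 + 0.8102 + 2.9982 + 0.7003 = 8.0930
CE = e^8.0930 ≈ 3271.49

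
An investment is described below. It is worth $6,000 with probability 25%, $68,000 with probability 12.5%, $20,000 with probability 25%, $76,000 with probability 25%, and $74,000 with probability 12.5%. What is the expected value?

EV = 0.25 × 6000 + 0.125 × 68000 + 0.25 × 20000 + 0.25 × 76000 + 0.125 × 74000 = 1500 + 8500 + 5000 + 19000 + 9250 = 43250

$43,250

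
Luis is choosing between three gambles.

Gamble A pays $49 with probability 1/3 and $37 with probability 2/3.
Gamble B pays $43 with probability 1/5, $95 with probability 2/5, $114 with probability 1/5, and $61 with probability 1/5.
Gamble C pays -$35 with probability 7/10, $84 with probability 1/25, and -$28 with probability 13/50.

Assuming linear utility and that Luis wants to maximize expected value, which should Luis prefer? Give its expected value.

Gamble B ($81.60)

Gamble A = 1/3 × 49 + 2/3 × 37 = 16.3333 + 24.6667 = 41
Gamble B = 1/5 × 43 + 2/5 × 95 + 1/5 × 114 + 1/5 × 61 = 8.6 + 38 + 22.8 + 12.2 = 81.6
Gamble C = 7/10 × (-35) + 1/25 × 84 + 13/50 × (-28) = -24.5 + 3.36 − 7.28 = -28.42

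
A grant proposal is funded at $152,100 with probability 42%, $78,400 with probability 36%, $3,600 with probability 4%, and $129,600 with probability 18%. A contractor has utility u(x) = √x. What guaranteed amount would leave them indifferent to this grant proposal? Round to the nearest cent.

$110,091.24

E[u] = 0.42·√152100 + 0.36·√78400 + 0.04·√3600 + 0.18·√129600 = 0.42·390 + 0.36·280 + 0.04·60 + 0.18·360 = 331.8
CE = (331.8)² = 110091.24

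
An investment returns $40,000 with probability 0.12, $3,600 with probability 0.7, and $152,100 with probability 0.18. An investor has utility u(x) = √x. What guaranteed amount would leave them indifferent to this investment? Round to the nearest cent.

$18,550.44

E[u] = 0.12·√40000 + 0.7·√3600 + 0.18·√152100 = 0.12·200 + 0.7·60 + 0.18·390 = 136.2
CE = (136.2)² = 18550.44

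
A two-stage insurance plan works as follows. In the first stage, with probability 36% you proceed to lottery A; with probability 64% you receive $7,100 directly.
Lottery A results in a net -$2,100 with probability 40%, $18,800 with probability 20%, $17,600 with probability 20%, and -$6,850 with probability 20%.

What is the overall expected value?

$6,369.20

EV(A) = 0.4 × (-2100) + 0.2 × 18800 + 0.2 × 17600 + 0.2 × (-6850) = -840 + 3760 + 3520 − 1370 = 5070
Branch B: 7100 (certain)
Overall = 0.36 × 5070 + 0.64 × 7100 = 1825.2 + 4544 = 6369.2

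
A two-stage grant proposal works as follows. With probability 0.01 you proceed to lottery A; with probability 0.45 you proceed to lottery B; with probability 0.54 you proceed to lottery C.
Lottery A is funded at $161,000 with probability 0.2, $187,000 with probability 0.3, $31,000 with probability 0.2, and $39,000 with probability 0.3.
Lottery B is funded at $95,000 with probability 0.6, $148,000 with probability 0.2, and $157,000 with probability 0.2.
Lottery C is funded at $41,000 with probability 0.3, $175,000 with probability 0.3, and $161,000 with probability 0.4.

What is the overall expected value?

EV(A) = 0.2 × 161000 + 0.3 × 187000 + 0.2 × 31000 + 0.3 × 39000 = 32200 + 56100 + 6200 + 11700 = 106200
EV(B) = 0.6 × 95000 + 0.2 × 148000 + 0.2 × 157000 = 57000 + 29600 + 31400 = 118000
EV(C) = 0.3 × 41000 + 0.3 × 175000 + 0.4 × 161000 = 12300 + 52500 + 64400 = 129200
Overall = 0.01 × 106200 + 0.45 × 118000 + 0.54 × 129200 = 1062 + 53100 + 69768 = 123930

$123,930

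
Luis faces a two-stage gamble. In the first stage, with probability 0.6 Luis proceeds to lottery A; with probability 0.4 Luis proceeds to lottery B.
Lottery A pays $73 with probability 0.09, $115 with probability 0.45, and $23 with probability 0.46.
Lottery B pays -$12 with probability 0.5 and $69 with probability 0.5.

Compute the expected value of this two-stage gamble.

EV(A) = 0.09 × 73 + 0.45 × 115 + 0.46 × 23 = 6.57 + 51.75 + 10.58 = 68.9
EV(B) = 0.5 × (-12) + 0.5 × 69 = -6 + 34.5 = 28.5
Overall = 0.6 × 68.9 + 0.4 × 28.5 = 41.34 + 11.4 = 52.74

$52.74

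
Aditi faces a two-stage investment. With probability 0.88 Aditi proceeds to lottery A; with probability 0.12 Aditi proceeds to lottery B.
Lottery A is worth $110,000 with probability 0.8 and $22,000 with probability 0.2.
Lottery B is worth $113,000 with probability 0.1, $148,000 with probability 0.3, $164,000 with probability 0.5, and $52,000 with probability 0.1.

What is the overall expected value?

EV(A) = 0.8 × 110000 + 0.2 × 22000 = 88000 + 4400 = 92400
EV(B) = 0.1 × 113000 + 0.3 × 148000 + 0.5 × 164000 + 0.1 × 52000 = 11300 + 44400 + 82000 + 5200 = 142900
Overall = 0.88 × 92400 + 0.12 × 142900 = 81312 + 17148 = 98460

$98,460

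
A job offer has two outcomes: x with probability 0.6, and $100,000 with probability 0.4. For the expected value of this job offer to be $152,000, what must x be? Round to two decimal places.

x = $186,666.67

0.6·x + 0.4·100000 = 152000
0.6·x = 152000 − 40000 = 112000
x = 112000 / 0.6 = 186666.6667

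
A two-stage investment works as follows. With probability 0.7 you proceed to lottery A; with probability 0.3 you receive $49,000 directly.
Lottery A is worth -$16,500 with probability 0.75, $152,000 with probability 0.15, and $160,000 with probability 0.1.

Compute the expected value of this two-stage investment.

EV(A) = 0.75 × (-16500) + 0.15 × 152000 + 0.1 × 160000 = -12375 + 22800 + 16000 = 26425
Branch B: 49000 (certain)
Overall = 0.7 × 26425 + 0.3 × 49000 = 18497.5 + 14700 = 33197.5

$33,197.50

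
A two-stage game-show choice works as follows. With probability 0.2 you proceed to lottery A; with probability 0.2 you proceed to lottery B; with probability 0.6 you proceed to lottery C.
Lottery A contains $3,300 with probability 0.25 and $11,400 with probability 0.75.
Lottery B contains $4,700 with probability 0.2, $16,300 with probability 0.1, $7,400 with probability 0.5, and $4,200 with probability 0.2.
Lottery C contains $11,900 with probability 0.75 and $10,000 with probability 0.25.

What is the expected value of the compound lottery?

$10,152

EV(A) = 0.25 × 3300 + 0.75 × 11400 = 825 + 8550 = 9375
EV(B) = 0.2 × 4700 + 0.1 × 16300 + 0.5 × 7400 + 0.2 × 4200 = 940 + 1630 + 3700 + 840 = 7110
EV(C) = 0.75 × 11900 + 0.25 × 10000 = 8925 + 2500 = 11425
Overall = 0.2 × 9375 + 0.2 × 7110 + 0.6 × 11425 = 1875 + 1422 + 6855 = 10152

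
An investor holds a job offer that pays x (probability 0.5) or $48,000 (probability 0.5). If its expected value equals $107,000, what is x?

x = $166,000

0.5·x + 0.5·48000 = 107000
0.5·x = 107000 − 24000 = 83000
x = 83000 / 0.5 = 166000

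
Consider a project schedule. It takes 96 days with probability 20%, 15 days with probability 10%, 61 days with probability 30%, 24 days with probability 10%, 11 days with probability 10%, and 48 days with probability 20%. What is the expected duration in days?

52.1 days

EV = 0.2 × 96 + 0.1 × 15 + 0.3 × 61 + 0.1 × 24 + 0.1 × 11 + 0.2 × 48 = 19.2 + 1.5 + 18.3 + 2.4 + 1.1 + 9.6 = 52.1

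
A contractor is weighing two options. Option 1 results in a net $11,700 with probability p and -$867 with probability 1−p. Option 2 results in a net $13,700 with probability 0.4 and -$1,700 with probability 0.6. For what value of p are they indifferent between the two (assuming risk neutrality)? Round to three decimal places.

EV(Option 2) = 0.4 × 13700 + 0.6 × (-1700) = 5480 − 1020 = 4460
p·11700 + (1−p)·(-867) = 4460
12567p − 867 = 4460
p = (4460 + 867) / 12567

p = 0.424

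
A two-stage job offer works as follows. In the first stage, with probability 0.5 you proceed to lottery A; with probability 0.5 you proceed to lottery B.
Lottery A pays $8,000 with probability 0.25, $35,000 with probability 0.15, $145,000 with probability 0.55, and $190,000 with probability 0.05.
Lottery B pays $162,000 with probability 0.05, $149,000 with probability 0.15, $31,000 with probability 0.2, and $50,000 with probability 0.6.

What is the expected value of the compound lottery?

EV(A) = 0.25 × 8000 + 0.15 × 35000 + 0.55 × 145000 + 0.05 × 190000 = 2000 + 5250 + 79750 + 9500 = 96500
EV(B) = 0.05 × 162000 + 0.15 × 149000 + 0.2 × 31000 + 0.6 × 50000 = 8100 + 22350 + 6200 + 30000 = 66650
Overall = 0.5 × 96500 + 0.5 × 66650 = 48250 + 33325 = 81575

$81,575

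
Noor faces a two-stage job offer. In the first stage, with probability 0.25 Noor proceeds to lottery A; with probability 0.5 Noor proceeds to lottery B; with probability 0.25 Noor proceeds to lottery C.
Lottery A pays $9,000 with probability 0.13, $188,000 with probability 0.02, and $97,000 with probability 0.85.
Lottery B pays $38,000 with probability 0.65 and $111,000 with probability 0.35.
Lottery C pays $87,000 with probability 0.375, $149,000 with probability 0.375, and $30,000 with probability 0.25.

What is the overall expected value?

EV(A) = 0.13 × 9000 + 0.02 × 188000 + 0.85 × 97000 = 1170 + 3760 + 82450 = 87380
EV(B) = 0.65 × 38000 + 0.35 × 111000 = 24700 + 38850 = 63550
EV(C) = 0.375 × 87000 + 0.375 × 149000 + 0.25 × 30000 = 32625 + 55875 + 7500 = 96000
Overall = 0.25 × 87380 + 0.5 × 63550 + 0.25 × 96000 = 21845 + 31775 + 24000 = 77620

$77,620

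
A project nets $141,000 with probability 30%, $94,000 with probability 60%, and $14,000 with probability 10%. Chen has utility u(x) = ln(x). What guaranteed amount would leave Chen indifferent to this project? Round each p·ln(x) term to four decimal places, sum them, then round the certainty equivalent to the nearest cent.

$87,754.64

E[u] = 0.3·ln(141000) + 0.6·ln(94000) + 0.1·ln(14000) = 3.5570 + 6.8706 + 0.9547 = 11.3823
CE = e^11.3823 ≈ 87754.64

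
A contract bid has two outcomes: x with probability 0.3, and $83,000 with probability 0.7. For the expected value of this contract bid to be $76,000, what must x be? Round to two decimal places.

x = $59,666.67

0.3·x + 0.7·83000 = 76000
0.3·x = 76000 − 58100 = 17900
x = 17900 / 0.3 = 59666.6667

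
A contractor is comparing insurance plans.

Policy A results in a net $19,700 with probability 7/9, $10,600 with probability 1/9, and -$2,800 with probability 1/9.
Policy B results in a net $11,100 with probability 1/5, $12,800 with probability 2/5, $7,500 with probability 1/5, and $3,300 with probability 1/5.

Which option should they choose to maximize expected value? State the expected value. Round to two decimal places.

Policy A ($16,188.89)

Policy A = 7/9 × 19700 + 1/9 × 10600 + 1/9 × (-2800) = 15322.2222 + 1177.7778 − 311.1111 = 16188.8889
Policy B = 1/5 × 11100 + 2/5 × 12800 + 1/5 × 7500 + 1/5 × 3300 = 2220 + 5120 + 1500 + 660 = 9500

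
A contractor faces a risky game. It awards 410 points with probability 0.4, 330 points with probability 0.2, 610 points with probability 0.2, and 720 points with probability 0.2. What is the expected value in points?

496 points

EV = 0.4 × 410 + 0.2 × 330 + 0.2 × 610 + 0.2 × 720 = 164 + 66 + 122 + 144 = 496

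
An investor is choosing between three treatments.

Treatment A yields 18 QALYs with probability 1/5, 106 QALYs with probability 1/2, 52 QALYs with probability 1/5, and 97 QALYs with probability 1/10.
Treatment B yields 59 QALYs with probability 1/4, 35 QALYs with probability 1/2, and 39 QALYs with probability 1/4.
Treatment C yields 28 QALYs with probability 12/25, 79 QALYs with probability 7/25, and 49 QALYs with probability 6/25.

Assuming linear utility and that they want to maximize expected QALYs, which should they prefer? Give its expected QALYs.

Treatment A = 1/5 × 18 + 1/2 × 106 + 1/5 × 52 + 1/10 × 97 = 3.6 + 53 + 10.4 + 9.7 = 76.7
Treatment B = 1/4 × 59 + 1/2 × 35 + 1/4 × 39 = 14.75 + 17.5 + 9.75 = 42
Treatment C = 12/25 × 28 + 7/25 × 79 + 6/25 × 49 = 13.44 + 22.12 + 11.76 = 47.32

Treatment A (76.7 QALYs)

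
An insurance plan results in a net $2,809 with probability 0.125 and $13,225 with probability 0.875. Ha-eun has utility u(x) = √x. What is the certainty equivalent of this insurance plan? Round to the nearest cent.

$11,502.56

E[u] = 0.125·√2809 + 0.875·√13225 = 0.125·53 + 0.875·115 = 107.25
CE = (107.25)² = 11502.5625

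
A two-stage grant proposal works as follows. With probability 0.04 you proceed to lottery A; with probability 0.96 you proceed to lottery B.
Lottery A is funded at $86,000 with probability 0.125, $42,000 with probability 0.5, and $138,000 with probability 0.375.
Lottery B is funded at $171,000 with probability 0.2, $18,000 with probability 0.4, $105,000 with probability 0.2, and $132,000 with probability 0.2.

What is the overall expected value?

$88,588

EV(A) = 0.125 × 86000 + 0.5 × 42000 + 0.375 × 138000 = 10750 + 21000 + 51750 = 83500
EV(B) = 0.2 × 171000 + 0.4 × 18000 + 0.2 × 105000 + 0.2 × 132000 = 34200 + 7200 + 21000 + 26400 = 88800
Overall = 0.04 × 83500 + 0.96 × 88800 = 3340 + 85248 = 88588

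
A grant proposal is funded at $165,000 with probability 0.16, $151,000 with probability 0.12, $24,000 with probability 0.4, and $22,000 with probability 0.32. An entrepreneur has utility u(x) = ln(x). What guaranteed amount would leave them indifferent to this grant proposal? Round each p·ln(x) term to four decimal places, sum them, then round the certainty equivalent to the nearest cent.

$39,620.42

E[u] = 0.16·ln(165000) + 0.12·ln(151000) + 0.4·ln(24000) + 0.32·ln(22000) = 1.9222 + 1.4310 + 4.0343 + 3.1996 = 10.5871
CE = e^10.5871 ≈ 39620.42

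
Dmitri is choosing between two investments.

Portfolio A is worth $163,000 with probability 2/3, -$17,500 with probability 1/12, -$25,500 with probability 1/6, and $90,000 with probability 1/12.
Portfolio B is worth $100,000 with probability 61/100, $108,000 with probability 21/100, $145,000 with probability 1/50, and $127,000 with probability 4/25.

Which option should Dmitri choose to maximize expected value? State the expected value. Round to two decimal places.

Portfolio A = 2/3 × 163000 + 1/12 × (-17500) + 1/6 × (-25500) + 1/12 × 90000 = 108666.6667 − 1458.3333 − 4250 + 7500 = 110458.3333
Portfolio B = 61/100 × 100000 + 21/100 × 108000 + 1/50 × 145000 + 4/25 × 127000 = 61000 + 22680 + 2900 + 20320 = 106900

Portfolio A ($110,458.33)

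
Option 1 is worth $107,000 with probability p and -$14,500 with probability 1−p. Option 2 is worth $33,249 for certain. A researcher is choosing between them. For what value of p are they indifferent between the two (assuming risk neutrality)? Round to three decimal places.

p = 0.393

p·107000 + (1−p)·(-14500) = 33249
121500p − 14500 = 33249
p = (33249 + 14500) / 121500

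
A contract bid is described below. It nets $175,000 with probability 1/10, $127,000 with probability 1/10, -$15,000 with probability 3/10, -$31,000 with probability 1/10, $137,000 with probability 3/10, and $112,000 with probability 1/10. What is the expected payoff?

EV = 1/10 × 175000 + 1/10 × 127000 + 3/10 × (-15000) + 1/10 × (-31000) + 3/10 × 137000 + 1/10 × 112000 = 17500 + 12700 − 4500 − 3100 + 41100 + 11200 = 74900

$74,900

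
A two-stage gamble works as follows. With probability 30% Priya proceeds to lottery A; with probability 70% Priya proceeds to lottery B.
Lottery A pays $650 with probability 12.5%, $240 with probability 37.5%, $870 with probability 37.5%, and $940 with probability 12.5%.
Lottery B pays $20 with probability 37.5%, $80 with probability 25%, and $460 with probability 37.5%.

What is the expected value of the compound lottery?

$324.50

EV(A) = 0.125 × 650 + 0.375 × 240 + 0.375 × 870 + 0.125 × 940 = 81.25 + 90 + 326.25 + 117.5 = 615
EV(B) = 0.375 × 20 + 0.25 × 80 + 0.375 × 460 = 7.5 + 20 + 172.5 = 200
Overall = 0.3 × 615 + 0.7 × 200 = 184.5 + 140 = 324.5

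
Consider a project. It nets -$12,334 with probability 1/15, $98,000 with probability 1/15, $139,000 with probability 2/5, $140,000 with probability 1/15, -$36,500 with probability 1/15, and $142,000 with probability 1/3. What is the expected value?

$115,544.40

EV = 1/15 × (-12334) + 1/15 × 98000 + 2/5 × 139000 + 1/15 × 140000 + 1/15 × (-36500) + 1/3 × 142000 = -822.2667 + 6533.3333 + 55600 + 9333.3333 − 2433.3333 + 47333.3333 = 115544.4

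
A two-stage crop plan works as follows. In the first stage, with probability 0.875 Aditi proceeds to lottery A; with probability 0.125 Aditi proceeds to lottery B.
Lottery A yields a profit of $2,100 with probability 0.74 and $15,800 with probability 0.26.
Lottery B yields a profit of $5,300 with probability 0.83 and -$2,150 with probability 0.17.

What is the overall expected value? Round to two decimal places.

$5,458.44

EV(A) = 0.74 × 2100 + 0.26 × 15800 = 1554 + 4108 = 5662
EV(B) = 0.83 × 5300 + 0.17 × (-2150) = 4399 − 365.5 = 4033.5
Overall = 0.875 × 5662 + 0.125 × 4033.5 = 4954.25 + 504.1875 = 5458.4375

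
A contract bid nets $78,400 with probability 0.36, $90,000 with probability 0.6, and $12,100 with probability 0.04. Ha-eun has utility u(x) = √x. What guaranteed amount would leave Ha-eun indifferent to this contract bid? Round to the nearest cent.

E[u] = 0.36·√78400 + 0.6·√90000 + 0.04·√12100 = 0.36·280 + 0.6·300 + 0.04·110 = 285.2
CE = (285.2)² = 81339.04

$81,339.04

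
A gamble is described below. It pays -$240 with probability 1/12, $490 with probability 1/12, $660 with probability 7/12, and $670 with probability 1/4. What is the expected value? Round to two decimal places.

$573.33

EV = 1/12 × (-240) + 1/12 × 490 + 7/12 × 660 + 1/4 × 670 = -20 + 40.8333 + 385 + 167.5 = 573.3333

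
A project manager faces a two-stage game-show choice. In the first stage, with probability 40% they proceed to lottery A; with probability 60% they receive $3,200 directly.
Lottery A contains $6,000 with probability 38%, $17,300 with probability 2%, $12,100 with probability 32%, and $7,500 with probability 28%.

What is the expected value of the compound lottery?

EV(A) = 0.38 × 6000 + 0.02 × 17300 + 0.32 × 12100 + 0.28 × 7500 = 2280 + 346 + 3872 + 2100 = 8598
Branch B: 3200 (certain)
Overall = 0.4 × 8598 + 0.6 × 3200 = 3439.2 + 1920 = 5359.2

$5,359.20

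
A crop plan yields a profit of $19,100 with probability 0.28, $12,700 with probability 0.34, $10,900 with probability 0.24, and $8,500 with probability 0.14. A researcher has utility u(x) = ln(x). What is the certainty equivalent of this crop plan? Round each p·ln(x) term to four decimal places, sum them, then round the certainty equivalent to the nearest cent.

E[u] = 0.28·ln(19100) + 0.34·ln(12700) + 0.24·ln(10900) + 0.14·ln(8500) = 2.7601 + 3.2128 + 2.2312 + 1.2667 = 9.4708
CE = e^9.4708 ≈ 12975.26

$12,975.26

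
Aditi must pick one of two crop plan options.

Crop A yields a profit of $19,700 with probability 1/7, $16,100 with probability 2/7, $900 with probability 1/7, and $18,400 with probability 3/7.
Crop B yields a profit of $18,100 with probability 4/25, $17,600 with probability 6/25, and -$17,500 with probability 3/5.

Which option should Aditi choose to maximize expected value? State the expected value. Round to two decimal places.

Crop A ($15,428.57)

Crop A = 1/7 × 19700 + 2/7 × 16100 + 1/7 × 900 + 3/7 × 18400 = 2814.2857 + 4600 + 128.5714 + 7885.7143 = 15428.5714
Crop B = 4/25 × 18100 + 6/25 × 17600 + 3/5 × (-17500) = 2896 + 4224 − 10500 = -3380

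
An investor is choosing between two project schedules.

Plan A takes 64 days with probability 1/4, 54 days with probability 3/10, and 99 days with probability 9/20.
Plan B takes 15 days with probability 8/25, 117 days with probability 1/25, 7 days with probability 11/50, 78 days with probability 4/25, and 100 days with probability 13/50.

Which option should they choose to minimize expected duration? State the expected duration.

Plan A = 1/4 × 64 + 3/10 × 54 + 9/20 × 99 = 16 + 16.2 + 44.55 = 76.75
Plan B = 8/25 × 15 + 1/25 × 117 + 11/50 × 7 + 4/25 × 78 + 13/50 × 100 = 4.8 + 4.68 + 1.54 + 12.48 + 26 = 49.5

Plan B (49.5 days)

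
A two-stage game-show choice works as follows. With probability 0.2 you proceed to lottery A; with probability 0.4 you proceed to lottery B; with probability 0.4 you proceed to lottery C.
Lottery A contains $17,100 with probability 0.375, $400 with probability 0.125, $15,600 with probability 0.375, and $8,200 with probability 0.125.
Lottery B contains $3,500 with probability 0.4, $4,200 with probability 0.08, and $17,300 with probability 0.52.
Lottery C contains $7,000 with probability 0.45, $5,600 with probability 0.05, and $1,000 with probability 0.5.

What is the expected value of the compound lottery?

EV(A) = 0.375 × 17100 + 0.125 × 400 + 0.375 × 15600 + 0.125 × 8200 = 6412.5 + 50 + 5850 + 1025 = 13337.5
EV(B) = 0.4 × 3500 + 0.08 × 4200 + 0.52 × 17300 = 1400 + 336 + 8996 = 10732
EV(C) = 0.45 × 7000 + 0.05 × 5600 + 0.5 × 1000 = 3150 + 280 + 500 = 3930
Overall = 0.2 × 13337.5 + 0.4 × 10732 + 0.4 × 3930 = 2667.5 + 4292.8 + 1572 = 8532.3

$8,532.30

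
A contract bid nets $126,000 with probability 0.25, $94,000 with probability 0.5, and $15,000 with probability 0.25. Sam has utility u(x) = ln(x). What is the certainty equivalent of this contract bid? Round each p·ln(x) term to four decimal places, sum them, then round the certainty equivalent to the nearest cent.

$63,927.19

E[u] = 0.25·ln(126000) + 0.5·ln(94000) + 0.25·ln(15000) = 2.9360 + 5.7255 + 2.4040 = 11.0655
CE = e^11.0655 ≈ 63927.19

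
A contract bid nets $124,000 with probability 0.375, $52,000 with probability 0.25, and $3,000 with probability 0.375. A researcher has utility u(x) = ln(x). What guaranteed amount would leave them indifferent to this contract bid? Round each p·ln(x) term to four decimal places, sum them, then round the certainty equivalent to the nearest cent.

E[u] = 0.375·ln(124000) + 0.25·ln(52000) + 0.375·ln(3000) = 4.3980 + 2.7147 + 3.0024 = 10.1151
CE = e^10.1151 ≈ 24713.38

$24,713.38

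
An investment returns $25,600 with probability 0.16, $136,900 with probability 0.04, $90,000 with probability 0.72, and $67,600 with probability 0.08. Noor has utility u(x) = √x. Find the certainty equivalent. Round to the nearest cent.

$76,839.84

E[u] = 0.16·√25600 + 0.04·√136900 + 0.72·√90000 + 0.08·√67600 = 0.16·160 + 0.04·370 + 0.72·300 + 0.08·260 = 277.2
CE = (277.2)² = 76839.84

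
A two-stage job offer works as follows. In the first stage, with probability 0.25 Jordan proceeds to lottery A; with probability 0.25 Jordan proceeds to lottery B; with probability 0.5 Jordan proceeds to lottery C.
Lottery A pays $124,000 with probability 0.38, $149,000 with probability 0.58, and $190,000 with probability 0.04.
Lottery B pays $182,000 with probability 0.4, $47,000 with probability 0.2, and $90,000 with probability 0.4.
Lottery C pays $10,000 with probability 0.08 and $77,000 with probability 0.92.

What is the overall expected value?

EV(A) = 0.38 × 124000 + 0.58 × 149000 + 0.04 × 190000 = 47120 + 86420 + 7600 = 141140
EV(B) = 0.4 × 182000 + 0.2 × 47000 + 0.4 × 90000 = 72800 + 9400 + 36000 = 118200
EV(C) = 0.08 × 10000 + 0.92 × 77000 = 800 + 70840 = 71640
Overall = 0.25 × 141140 + 0.25 × 118200 + 0.5 × 71640 = 35285 + 29550 + 35820 = 100655

$100,655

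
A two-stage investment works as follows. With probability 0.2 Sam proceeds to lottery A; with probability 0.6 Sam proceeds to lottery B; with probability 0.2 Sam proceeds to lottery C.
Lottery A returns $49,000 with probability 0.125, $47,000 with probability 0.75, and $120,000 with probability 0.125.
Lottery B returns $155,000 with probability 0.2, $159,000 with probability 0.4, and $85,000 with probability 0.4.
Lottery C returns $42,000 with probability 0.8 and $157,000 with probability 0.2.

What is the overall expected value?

EV(A) = 0.125 × 49000 + 0.75 × 47000 + 0.125 × 120000 = 6125 + 35250 + 15000 = 56375
EV(B) = 0.2 × 155000 + 0.4 × 159000 + 0.4 × 85000 = 31000 + 63600 + 34000 = 128600
EV(C) = 0.8 × 42000 + 0.2 × 157000 = 33600 + 31400 = 65000
Overall = 0.2 × 56375 + 0.6 × 128600 + 0.2 × 65000 = 11275 + 77160 + 13000 = 101435

$101,435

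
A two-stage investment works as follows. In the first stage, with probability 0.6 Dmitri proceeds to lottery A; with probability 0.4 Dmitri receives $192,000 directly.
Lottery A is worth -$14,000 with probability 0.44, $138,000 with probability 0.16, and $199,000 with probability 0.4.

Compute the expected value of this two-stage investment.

$134,112

EV(A) = 0.44 × (-14000) + 0.16 × 138000 + 0.4 × 199000 = -6160 + 22080 + 79600 = 95520
Branch B: 192000 (certain)
Overall = 0.6 × 95520 + 0.4 × 192000 = 57312 + 76800 = 134112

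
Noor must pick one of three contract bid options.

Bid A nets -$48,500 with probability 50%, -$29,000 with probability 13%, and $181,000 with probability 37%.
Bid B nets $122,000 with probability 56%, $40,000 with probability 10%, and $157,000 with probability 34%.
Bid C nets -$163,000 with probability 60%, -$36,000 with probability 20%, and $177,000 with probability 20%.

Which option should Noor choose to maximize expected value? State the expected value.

Bid B ($125,700)

Bid A = 0.5 × (-48500) + 0.13 × (-29000) + 0.37 × 181000 = -24250 − 3770 + 66970 = 38950
Bid B = 0.56 × 122000 + 0.1 × 40000 + 0.34 × 157000 = 68320 + 4000 + 53380 = 125700
Bid C = 0.6 × (-163000) + 0.2 × (-36000) + 0.2 × 177000 = -97800 − 7200 + 35400 = -69600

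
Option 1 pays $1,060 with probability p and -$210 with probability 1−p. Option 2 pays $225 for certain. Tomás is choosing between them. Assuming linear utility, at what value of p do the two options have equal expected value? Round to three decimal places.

p·1060 + (1−p)·(-210) = 225
1270p − 210 = 225
p = (225 + 210) / 1270

p = 0.343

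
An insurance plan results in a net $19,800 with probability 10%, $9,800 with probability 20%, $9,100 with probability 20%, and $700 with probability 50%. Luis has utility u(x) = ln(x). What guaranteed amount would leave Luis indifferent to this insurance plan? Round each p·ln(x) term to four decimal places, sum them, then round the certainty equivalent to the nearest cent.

E[u] = 0.1·ln(19800) + 0.2·ln(9800) + 0.2·ln(9100) + 0.5·ln(700) = 0.9893 + 1.8380 + 1.8232 + 3.2755 = 7.9260
CE = e^7.9260 ≈ 2768.33

$2,768.33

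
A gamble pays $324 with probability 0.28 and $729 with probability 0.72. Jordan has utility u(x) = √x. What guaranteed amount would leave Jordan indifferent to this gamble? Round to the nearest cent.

E[u] = 0.28·√324 + 0.72·√729 = 0.28·18 + 0.72·27 = 24.48
CE = (24.48)² = 599.2704

$599.27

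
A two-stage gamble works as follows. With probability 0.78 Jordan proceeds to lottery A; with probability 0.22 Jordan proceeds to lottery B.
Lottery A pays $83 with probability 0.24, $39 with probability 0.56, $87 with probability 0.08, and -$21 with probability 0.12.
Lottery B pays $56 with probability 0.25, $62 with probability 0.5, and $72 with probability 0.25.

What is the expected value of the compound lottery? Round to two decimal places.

EV(A) = 0.24 × 83 + 0.56 × 39 + 0.08 × 87 + 0.12 × (-21) = 19.92 + 21.84 + 6.96 − 2.52 = 46.2
EV(B) = 0.25 × 56 + 0.5 × 62 + 0.25 × 72 = 14 + 31 + 18 = 63
Overall = 0.78 × 46.2 + 0.22 × 63 = 36.036 + 13.86 = 49.896

$49.90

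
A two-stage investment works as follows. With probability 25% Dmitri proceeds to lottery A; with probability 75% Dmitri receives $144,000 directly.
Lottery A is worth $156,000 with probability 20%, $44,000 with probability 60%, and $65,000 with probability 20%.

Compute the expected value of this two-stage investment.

$125,650

EV(A) = 0.2 × 156000 + 0.6 × 44000 + 0.2 × 65000 = 31200 + 26400 + 13000 = 70600
Branch B: 144000 (certain)
Overall = 0.25 × 70600 + 0.75 × 144000 = 17650 + 108000 = 125650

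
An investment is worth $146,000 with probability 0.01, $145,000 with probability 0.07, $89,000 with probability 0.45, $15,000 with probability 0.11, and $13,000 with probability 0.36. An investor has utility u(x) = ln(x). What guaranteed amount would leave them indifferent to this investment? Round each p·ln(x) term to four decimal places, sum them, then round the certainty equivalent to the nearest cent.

E[u] = 0.01·ln(146000) + 0.07·ln(145000) + 0.45·ln(89000) + 0.11·ln(15000) + 0.36·ln(13000) = 0.1189 + 0.8319 + 5.1284 + 1.0577 + 3.4102 = 10.5471
CE = e^10.5471 ≈ 38066.88

$38,066.88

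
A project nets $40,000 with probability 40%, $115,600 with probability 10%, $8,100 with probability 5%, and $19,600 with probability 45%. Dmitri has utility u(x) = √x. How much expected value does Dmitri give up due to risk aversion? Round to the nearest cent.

E[u] = 0.4·√40000 + 0.1·√115600 + 0.05·√8100 + 0.45·√19600 = 0.4·200 + 0.1·340 + 0.05·90 + 0.45·140 = 181.5
CE = (181.5)² = 32942.25
Risk premium = EV − CE = 36785 − 32942.25 = 3842.75

$3,842.75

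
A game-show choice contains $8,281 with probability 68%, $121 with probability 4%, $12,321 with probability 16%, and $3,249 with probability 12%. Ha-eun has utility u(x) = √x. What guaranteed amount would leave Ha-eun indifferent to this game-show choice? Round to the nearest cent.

$7,555.09

E[u] = 0.68·√8281 + 0.04·√121 + 0.16·√12321 + 0.12·√3249 = 0.68·91 + 0.04·11 + 0.16·111 + 0.12·57 = 86.92
CE = (86.92)² = 7555.0864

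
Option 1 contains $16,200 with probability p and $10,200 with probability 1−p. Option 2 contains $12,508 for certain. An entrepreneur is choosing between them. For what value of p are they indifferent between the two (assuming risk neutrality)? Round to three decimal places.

p·16200 + (1−p)·10200 = 12508
6000p + 10200 = 12508
p = (12508 − 10200) / 6000

p = 0.385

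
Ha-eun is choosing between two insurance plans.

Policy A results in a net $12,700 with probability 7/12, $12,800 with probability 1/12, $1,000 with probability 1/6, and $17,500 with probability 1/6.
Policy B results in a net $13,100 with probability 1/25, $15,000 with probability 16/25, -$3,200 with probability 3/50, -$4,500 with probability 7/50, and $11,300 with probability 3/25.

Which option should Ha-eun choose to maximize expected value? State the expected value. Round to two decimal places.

Policy A ($11,558.33)

Policy A = 7/12 × 12700 + 1/12 × 12800 + 1/6 × 1000 + 1/6 × 17500 = 7408.3333 + 1066.6667 + 166.6667 + 2916.6667 = 11558.3333
Policy B = 1/25 × 13100 + 16/25 × 15000 + 3/50 × (-3200) + 7/50 × (-4500) + 3/25 × 11300 = 524 + 9600 − 192 − 630 + 1356 = 10658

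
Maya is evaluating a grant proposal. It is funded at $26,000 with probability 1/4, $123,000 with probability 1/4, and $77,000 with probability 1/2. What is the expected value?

EV = 1/4 × 26000 + 1/4 × 123000 + 1/2 × 77000 = 6500 + 30750 + 38500 = 75750

$75,750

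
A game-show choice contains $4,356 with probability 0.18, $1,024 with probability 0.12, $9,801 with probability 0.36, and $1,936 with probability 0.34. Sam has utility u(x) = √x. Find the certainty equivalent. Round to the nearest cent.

E[u] = 0.18·√4356 + 0.12·√1024 + 0.36·√9801 + 0.34·√1936 = 0.18·66 + 0.12·32 + 0.36·99 + 0.34·44 = 66.32
CE = (66.32)² = 4398.3424

$4,398.34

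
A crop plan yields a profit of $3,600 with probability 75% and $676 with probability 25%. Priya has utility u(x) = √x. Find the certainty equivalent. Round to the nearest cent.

$2,652.25

E[u] = 0.75·√3600 + 0.25·√676 = 0.75·60 + 0.25·26 = 51.5
CE = (51.5)² = 2652.25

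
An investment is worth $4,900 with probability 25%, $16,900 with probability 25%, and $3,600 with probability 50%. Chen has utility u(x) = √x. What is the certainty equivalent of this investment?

E[u] = 0.25·√4900 + 0.25·√16900 + 0.5·√3600 = 0.25·70 + 0.25·130 + 0.5·60 = 80
CE = (80)² = 6400

$6,400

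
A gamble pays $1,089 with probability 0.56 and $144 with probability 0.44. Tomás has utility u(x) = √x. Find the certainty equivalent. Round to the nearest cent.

E[u] = 0.56·√1089 + 0.44·√144 = 0.56·33 + 0.44·12 = 23.76
CE = (23.76)² = 564.5376

$564.54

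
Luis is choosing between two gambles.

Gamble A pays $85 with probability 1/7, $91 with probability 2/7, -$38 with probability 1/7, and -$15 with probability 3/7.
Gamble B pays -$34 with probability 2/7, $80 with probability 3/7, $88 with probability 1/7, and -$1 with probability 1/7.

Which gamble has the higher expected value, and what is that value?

Gamble A = 1/7 × 85 + 2/7 × 91 + 1/7 × (-38) + 3/7 × (-15) = 12.1429 + 26 − 5.4286 − 6.4286 = 26.2857
Gamble B = 2/7 × (-34) + 3/7 × 80 + 1/7 × 88 + 1/7 × (-1) = -9.7143 + 34.2857 + 12.5714 − 0.1429 = 37

Gamble B ($37)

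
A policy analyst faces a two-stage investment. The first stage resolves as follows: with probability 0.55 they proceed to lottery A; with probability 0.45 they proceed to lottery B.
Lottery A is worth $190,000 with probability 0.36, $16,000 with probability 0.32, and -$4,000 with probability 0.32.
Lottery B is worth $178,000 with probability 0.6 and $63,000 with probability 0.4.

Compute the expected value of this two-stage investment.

$99,132

EV(A) = 0.36 × 190000 + 0.32 × 16000 + 0.32 × (-4000) = 68400 + 5120 − 1280 = 72240
EV(B) = 0.6 × 178000 + 0.4 × 63000 = 106800 + 25200 = 132000
Overall = 0.55 × 72240 + 0.45 × 132000 = 39732 + 59400 = 99132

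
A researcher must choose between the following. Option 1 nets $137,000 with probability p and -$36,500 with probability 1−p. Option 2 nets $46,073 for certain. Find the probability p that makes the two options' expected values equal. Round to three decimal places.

p = 0.476

p·137000 + (1−p)·(-36500) = 46073
173500p − 36500 = 46073
p = (46073 + 36500) / 173500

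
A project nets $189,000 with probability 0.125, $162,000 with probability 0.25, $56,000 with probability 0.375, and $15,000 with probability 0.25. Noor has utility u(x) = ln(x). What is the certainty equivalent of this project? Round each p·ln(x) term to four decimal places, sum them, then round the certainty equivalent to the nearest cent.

E[u] = 0.125·ln(189000) + 0.25·ln(162000) + 0.375·ln(56000) + 0.25·ln(15000) = 1.5187 + 2.9988 + 4.0999 + 2.4040 = 11.0214
CE = e^11.0214 ≈ 61169.26

$61,169.26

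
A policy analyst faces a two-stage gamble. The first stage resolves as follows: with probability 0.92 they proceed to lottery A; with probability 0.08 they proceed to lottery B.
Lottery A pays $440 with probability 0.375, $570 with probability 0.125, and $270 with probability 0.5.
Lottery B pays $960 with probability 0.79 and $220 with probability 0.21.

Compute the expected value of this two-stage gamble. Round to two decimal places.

$405.92

EV(A) = 0.375 × 440 + 0.125 × 570 + 0.5 × 270 = 165 + 71.25 + 135 = 371.25
EV(B) = 0.79 × 960 + 0.21 × 220 = 758.4 + 46.2 = 804.6
Overall = 0.92 × 371.25 + 0.08 × 804.6 = 341.55 + 64.368 = 405.918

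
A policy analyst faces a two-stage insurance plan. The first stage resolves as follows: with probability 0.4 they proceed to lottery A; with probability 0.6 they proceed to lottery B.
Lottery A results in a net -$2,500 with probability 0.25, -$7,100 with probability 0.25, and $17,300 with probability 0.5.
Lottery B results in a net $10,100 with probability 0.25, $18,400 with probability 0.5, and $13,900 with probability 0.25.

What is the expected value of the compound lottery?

EV(A) = 0.25 × (-2500) + 0.25 × (-7100) + 0.5 × 17300 = -625 − 1775 + 8650 = 6250
EV(B) = 0.25 × 10100 + 0.5 × 18400 + 0.25 × 13900 = 2525 + 9200 + 3475 = 15200
Overall = 0.4 × 6250 + 0.6 × 15200 = 2500 + 9120 = 11620

$11,620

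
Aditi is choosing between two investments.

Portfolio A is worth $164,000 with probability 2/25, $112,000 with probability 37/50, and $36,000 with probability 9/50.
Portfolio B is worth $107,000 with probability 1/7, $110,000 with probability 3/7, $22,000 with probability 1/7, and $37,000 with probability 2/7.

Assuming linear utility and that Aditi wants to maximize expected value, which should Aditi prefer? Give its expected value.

Portfolio A ($102,480)

Portfolio A = 2/25 × 164000 + 37/50 × 112000 + 9/50 × 36000 = 13120 + 82880 + 6480 = 102480
Portfolio B = 1/7 × 107000 + 3/7 × 110000 + 1/7 × 22000 + 2/7 × 37000 = 15285.7143 + 47142.8571 + 3142.8571 + 10571.4286 = 76142.8571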